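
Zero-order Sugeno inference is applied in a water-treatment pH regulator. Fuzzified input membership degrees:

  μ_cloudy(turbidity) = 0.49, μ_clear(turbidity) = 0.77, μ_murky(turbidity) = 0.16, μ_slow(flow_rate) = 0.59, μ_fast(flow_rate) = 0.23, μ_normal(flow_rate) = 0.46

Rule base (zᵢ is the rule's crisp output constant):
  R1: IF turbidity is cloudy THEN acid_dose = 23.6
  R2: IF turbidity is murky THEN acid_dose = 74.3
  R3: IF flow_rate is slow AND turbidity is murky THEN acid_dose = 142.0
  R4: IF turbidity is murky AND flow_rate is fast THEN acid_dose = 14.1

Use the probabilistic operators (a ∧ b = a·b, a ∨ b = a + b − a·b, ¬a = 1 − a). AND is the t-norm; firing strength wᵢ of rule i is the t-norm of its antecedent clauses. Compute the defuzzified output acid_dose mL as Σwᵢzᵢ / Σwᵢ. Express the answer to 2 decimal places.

47.84

R1 (z=23.6): cloudy=0.49 → w = 0.4900
R2 (z=74.3): murky=0.16 → w = 0.1600
R3 (z=142.0): slow=0.59, murky=0.16; AND[a·b] → w = 0.0944
R4 (z=14.1): murky=0.16, fast=0.23; AND[a·b] → w = 0.0368
Weighted average = (0.4900·23.6 + 0.1600·74.3 + 0.0944·142.0 + 0.0368·14.1) / (0.4900 + 0.1600 + 0.0944 + 0.0368)
  = 37.3757 / 0.7812 = 47.84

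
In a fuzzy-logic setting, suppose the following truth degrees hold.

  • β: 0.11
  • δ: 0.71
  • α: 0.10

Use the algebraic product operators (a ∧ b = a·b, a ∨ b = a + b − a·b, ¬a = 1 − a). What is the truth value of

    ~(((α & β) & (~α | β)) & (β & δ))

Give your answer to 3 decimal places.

0.999

α & β = a·b on (0.1000, 0.1100) = 0.0110
~α = 1 − 0.1000 = 0.9000
~α | β = a + b − a·b on (0.9000, 0.1100) = 0.9110
(α & β) & (~α | β) = a·b on (0.0110, 0.9110) = 0.0100
β & δ = a·b on (0.1100, 0.7100) = 0.0781
((α & β) & (~α | β)) & (β & δ) = a·b on (0.0100, 0.0781) = 0.0008
~(((α & β) & (~α | β)) & (β & δ)) = 1 − 0.0008 = 0.9992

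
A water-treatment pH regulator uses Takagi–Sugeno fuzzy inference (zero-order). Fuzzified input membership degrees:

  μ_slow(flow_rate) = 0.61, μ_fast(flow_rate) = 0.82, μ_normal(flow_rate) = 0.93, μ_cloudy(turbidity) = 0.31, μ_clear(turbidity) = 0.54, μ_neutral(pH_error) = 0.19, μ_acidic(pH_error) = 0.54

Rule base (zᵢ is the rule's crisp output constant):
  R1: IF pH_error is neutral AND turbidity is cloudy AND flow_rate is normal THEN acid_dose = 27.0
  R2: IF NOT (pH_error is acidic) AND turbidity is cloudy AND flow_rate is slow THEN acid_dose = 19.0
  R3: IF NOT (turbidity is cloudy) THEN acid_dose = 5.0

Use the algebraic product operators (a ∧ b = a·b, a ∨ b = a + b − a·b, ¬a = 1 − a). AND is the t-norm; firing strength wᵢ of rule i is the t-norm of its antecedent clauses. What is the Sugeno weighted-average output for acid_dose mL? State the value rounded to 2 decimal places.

R1 (z=27.0): neutral=0.19, cloudy=0.31, normal=0.93; AND[a·b] → w = 0.0548
R2 (z=19.0): ¬acidic=1−0.54=0.46, cloudy=0.31, slow=0.61; AND[a·b] → w = 0.0870
R3 (z=5.0): ¬cloudy=1−0.31=0.69 → w = 0.6900
Weighted average = (0.0548·27.0 + 0.0870·19.0 + 0.6900·5.0) / (0.0548 + 0.0870 + 0.6900)
  = 6.5817 / 0.8318 = 7.91

7.91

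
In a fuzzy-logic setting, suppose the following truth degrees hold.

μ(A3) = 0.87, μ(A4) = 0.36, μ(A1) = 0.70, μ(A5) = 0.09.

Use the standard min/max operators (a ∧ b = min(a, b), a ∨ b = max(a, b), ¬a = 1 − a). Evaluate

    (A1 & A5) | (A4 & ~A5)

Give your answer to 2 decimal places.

0.36

A1 & A5 = min(a, b) on (0.70, 0.09) = 0.09
~A5 = 1 − 0.09 = 0.91
A4 & ~A5 = min(a, b) on (0.36, 0.91) = 0.36
(A1 & A5) | (A4 & ~A5) = max(a, b) on (0.09, 0.36) = 0.36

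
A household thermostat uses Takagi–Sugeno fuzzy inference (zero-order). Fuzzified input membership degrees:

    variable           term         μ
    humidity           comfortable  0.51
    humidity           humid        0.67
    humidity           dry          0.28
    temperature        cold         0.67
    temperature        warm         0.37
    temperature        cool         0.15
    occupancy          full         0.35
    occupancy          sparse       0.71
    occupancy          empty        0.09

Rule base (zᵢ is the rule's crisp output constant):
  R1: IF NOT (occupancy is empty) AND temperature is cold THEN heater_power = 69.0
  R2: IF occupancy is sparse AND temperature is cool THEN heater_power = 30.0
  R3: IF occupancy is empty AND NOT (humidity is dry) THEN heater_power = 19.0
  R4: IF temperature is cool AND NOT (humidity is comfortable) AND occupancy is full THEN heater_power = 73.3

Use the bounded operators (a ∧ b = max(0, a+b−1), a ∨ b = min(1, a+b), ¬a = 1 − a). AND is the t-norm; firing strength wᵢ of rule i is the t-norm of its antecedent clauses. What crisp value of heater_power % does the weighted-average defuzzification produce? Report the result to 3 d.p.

69.000

R1 (z=69.0): ¬empty=1−0.09=0.91, cold=0.67; AND[max(0, a+b−1)] → w = 0.58
R2 (z=30.0): sparse=0.71, cool=0.15; AND[max(0, a+b−1)] → w = 0.00
R3 (z=19.0): empty=0.09, ¬dry=1−0.28=0.72; AND[max(0, a+b−1)] → w = 0.00
R4 (z=73.3): cool=0.15, ¬comfortable=1−0.51=0.49, full=0.35; AND[max(0, a+b−1)] → w = 0.00
Weighted average = (0.58·69.0 + 0.00·30.0 + 0.00·19.0 + 0.00·73.3) / (0.58 + 0.00 + 0.00 + 0.00)
  = 40.0200 / 0.5800 = 69.000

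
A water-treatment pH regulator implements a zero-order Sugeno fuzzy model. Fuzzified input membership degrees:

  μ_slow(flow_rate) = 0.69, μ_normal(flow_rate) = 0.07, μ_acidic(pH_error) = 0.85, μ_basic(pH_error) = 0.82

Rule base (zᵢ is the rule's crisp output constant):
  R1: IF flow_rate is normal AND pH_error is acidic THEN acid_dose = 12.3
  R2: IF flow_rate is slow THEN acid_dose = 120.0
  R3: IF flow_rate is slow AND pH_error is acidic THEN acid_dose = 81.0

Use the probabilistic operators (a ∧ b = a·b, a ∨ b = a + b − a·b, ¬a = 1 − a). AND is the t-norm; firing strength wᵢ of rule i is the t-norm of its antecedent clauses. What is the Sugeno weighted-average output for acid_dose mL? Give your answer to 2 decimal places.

98.08

R1 (z=12.3): normal=0.07, acidic=0.85; AND[a·b] → w = 0.0595
R2 (z=120.0): slow=0.69 → w = 0.6900
R3 (z=81.0): slow=0.69, acidic=0.85; AND[a·b] → w = 0.5865
Weighted average = (0.0595·12.3 + 0.6900·120.0 + 0.5865·81.0) / (0.0595 + 0.6900 + 0.5865)
  = 131.0383 / 1.3360 = 98.08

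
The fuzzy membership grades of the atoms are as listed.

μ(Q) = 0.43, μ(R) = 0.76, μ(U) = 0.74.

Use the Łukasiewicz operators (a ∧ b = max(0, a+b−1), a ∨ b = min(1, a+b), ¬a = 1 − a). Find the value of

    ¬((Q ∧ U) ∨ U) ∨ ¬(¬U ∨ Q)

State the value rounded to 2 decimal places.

Q ∧ U = max(0, a+b−1) on (0.43, 0.74) = 0.17
(Q ∧ U) ∨ U = min(1, a+b) on (0.17, 0.74) = 0.91
¬((Q ∧ U) ∨ U) = 1 − 0.91 = 0.09
¬U = 1 − 0.74 = 0.26
¬U ∨ Q = min(1, a+b) on (0.26, 0.43) = 0.69
¬(¬U ∨ Q) = 1 − 0.69 = 0.31
¬((Q ∧ U) ∨ U) ∨ ¬(¬U ∨ Q) = min(1, a+b) on (0.09, 0.31) = 0.40

0.40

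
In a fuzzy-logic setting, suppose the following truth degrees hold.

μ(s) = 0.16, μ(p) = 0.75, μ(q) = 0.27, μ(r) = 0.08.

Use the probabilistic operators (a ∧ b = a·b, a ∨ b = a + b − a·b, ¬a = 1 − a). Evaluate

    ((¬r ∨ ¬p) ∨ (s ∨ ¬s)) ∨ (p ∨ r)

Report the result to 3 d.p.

0.998

¬r = 1 − 0.0800 = 0.9200
¬p = 1 − 0.7500 = 0.2500
¬r ∨ ¬p = a + b − a·b on (0.9200, 0.2500) = 0.9400
¬s = 1 − 0.1600 = 0.8400
s ∨ ¬s = a + b − a·b on (0.1600, 0.8400) = 0.8656
(¬r ∨ ¬p) ∨ (s ∨ ¬s) = a + b − a·b on (0.9400, 0.8656) = 0.9919
p ∨ r = a + b − a·b on (0.7500, 0.0800) = 0.7700
((¬r ∨ ¬p) ∨ (s ∨ ¬s)) ∨ (p ∨ r) = a + b − a·b on (0.9919, 0.7700) = 0.9981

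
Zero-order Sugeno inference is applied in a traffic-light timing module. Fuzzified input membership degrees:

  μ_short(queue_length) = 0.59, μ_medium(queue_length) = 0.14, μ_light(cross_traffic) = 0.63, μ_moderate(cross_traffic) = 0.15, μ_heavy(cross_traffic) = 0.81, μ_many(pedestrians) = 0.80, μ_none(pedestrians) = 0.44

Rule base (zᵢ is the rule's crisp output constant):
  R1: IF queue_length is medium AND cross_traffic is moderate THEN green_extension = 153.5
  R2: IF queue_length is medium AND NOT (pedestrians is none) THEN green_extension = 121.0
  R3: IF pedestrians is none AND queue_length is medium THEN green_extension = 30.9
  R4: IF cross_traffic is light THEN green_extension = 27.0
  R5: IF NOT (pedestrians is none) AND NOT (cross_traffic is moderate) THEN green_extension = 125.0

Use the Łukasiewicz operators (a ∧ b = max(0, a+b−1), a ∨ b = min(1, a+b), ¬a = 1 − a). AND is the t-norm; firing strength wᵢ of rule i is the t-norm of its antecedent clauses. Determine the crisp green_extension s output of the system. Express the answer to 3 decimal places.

65.635

R1 (z=153.5): medium=0.14, moderate=0.15; AND[max(0, a+b−1)] → w = 0.00
R2 (z=121.0): medium=0.14, ¬none=1−0.44=0.56; AND[max(0, a+b−1)] → w = 0.00
R3 (z=30.9): none=0.44, medium=0.14; AND[max(0, a+b−1)] → w = 0.00
R4 (z=27.0): light=0.63 → w = 0.63
R5 (z=125.0): ¬none=1−0.44=0.56, ¬moderate=1−0.15=0.85; AND[max(0, a+b−1)] → w = 0.41
Weighted average = (0.00·153.5 + 0.00·121.0 + 0.00·30.9 + 0.63·27.0 + 0.41·125.0) / (0.00 + 0.00 + 0.00 + 0.63 + 0.41)
  = 68.2600 / 1.0400 = 65.635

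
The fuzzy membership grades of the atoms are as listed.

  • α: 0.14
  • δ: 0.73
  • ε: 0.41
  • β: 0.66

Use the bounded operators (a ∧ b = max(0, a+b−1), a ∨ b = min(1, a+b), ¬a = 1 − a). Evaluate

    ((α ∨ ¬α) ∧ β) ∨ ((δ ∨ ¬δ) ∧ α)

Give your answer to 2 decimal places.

¬α = 1 − 0.14 = 0.86
α ∨ ¬α = min(1, a+b) on (0.14, 0.86) = 1.00
(α ∨ ¬α) ∧ β = max(0, a+b−1) on (1.00, 0.66) = 0.66
¬δ = 1 − 0.73 = 0.27
δ ∨ ¬δ = min(1, a+b) on (0.73, 0.27) = 1.00
(δ ∨ ¬δ) ∧ α = max(0, a+b−1) on (1.00, 0.14) = 0.14
((α ∨ ¬α) ∧ β) ∨ ((δ ∨ ¬δ) ∧ α) = min(1, a+b) on (0.66, 0.14) = 0.80

0.80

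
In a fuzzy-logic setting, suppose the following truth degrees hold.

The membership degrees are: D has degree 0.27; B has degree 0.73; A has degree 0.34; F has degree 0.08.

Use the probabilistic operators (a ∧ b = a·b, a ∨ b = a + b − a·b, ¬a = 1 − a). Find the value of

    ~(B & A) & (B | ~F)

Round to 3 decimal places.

B & A = a·b on (0.7300, 0.3400) = 0.2482
~(B & A) = 1 − 0.2482 = 0.7518
~F = 1 − 0.0800 = 0.9200
B | ~F = a + b − a·b on (0.7300, 0.9200) = 0.9784
~(B & A) & (B | ~F) = a·b on (0.7518, 0.9784) = 0.7356

0.736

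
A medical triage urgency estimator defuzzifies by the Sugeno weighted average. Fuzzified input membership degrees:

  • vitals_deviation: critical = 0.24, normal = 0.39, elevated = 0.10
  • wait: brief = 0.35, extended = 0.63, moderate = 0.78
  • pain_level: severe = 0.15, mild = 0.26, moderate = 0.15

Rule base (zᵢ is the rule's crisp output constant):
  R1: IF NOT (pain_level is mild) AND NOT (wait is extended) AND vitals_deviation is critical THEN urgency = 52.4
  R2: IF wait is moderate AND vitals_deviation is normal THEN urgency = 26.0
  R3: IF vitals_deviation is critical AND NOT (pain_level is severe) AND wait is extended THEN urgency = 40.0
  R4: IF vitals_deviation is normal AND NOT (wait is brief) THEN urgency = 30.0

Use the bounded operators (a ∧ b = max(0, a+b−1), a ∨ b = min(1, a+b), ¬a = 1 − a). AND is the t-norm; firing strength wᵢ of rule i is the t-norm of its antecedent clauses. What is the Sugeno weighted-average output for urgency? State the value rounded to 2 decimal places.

26.76

R1 (z=52.4): ¬mild=1−0.26=0.74, ¬extended=1−0.63=0.37, critical=0.24; AND[max(0, a+b−1)] → w = 0.00
R2 (z=26.0): moderate=0.78, normal=0.39; AND[max(0, a+b−1)] → w = 0.17
R3 (z=40.0): critical=0.24, ¬severe=1−0.15=0.85, extended=0.63; AND[max(0, a+b−1)] → w = 0.00
R4 (z=30.0): normal=0.39, ¬brief=1−0.35=0.65; AND[max(0, a+b−1)] → w = 0.04
Weighted average = (0.00·52.4 + 0.17·26.0 + 0.00·40.0 + 0.04·30.0) / (0.00 + 0.17 + 0.00 + 0.04)
  = 5.6200 / 0.2100 = 26.76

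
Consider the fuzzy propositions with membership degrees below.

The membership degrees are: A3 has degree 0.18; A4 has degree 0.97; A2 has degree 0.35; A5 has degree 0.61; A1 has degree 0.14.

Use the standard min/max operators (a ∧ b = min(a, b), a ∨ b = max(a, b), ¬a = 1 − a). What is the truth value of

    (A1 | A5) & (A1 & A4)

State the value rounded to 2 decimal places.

A1 | A5 = max(a, b) on (0.14, 0.61) = 0.61
A1 & A4 = min(a, b) on (0.14, 0.97) = 0.14
(A1 | A5) & (A1 & A4) = min(a, b) on (0.61, 0.14) = 0.14

0.14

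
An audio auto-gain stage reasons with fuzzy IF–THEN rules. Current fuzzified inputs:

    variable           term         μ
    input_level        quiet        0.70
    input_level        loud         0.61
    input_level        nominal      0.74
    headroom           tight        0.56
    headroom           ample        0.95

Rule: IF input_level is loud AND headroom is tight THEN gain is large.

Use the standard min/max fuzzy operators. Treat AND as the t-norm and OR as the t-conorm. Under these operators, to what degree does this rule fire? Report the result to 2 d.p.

firing strength: loud=0.61, tight=0.56; AND[min(a, b)] → w = 0.56

0.56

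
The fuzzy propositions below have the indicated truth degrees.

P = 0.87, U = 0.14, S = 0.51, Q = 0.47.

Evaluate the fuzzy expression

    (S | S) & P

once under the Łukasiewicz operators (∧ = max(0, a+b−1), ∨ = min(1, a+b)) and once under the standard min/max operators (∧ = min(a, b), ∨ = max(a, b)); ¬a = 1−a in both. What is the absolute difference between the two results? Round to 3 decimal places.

Under Łukasiewicz:
  S | S = min(1, a+b) on (0.51, 0.51) = 1.00
  (S | S) & P = max(0, a+b−1) on (1.00, 0.87) = 0.87
  → value = 0.8700
Under standard min/max:
  S | S = max(a, b) on (0.51, 0.51) = 0.51
  (S | S) & P = min(a, b) on (0.51, 0.87) = 0.51
  → value = 0.5100
|0.8700 − 0.5100| = 0.360

0.360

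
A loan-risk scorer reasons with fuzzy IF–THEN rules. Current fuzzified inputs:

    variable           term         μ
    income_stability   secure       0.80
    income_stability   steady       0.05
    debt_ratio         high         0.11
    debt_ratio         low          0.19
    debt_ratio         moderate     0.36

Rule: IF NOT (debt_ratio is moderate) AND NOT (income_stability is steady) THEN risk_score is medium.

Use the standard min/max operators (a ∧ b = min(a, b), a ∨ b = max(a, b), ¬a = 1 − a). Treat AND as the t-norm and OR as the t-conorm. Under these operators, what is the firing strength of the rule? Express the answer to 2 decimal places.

firing strength: ¬moderate=1−0.36=0.64, ¬steady=1−0.05=0.95; AND[min(a, b)] → w = 0.64

0.64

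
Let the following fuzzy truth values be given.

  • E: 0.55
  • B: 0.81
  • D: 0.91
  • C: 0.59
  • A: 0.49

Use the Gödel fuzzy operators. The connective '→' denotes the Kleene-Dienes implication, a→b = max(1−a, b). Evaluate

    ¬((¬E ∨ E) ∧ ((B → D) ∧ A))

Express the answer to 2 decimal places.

¬E = 1 − 0.55 = 0.45
¬E ∨ E = max(a, b) on (0.45, 0.55) = 0.55
B → D  [Kleene-Dienes: max(1−a, b)] with a=0.81, b=0.91 → 0.91
(B → D) ∧ A = min(a, b) on (0.91, 0.49) = 0.49
(¬E ∨ E) ∧ ((B → D) ∧ A) = min(a, b) on (0.55, 0.49) = 0.49
¬((¬E ∨ E) ∧ ((B → D) ∧ A)) = 1 − 0.49 = 0.51

0.51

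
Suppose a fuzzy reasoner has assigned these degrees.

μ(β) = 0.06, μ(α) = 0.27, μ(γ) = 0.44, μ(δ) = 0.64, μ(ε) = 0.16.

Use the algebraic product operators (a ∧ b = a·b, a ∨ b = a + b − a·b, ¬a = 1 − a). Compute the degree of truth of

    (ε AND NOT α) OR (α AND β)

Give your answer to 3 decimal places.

0.131

NOT α = 1 − 0.2700 = 0.7300
ε AND NOT α = a·b on (0.1600, 0.7300) = 0.1168
α AND β = a·b on (0.2700, 0.0600) = 0.0162
(ε AND NOT α) OR (α AND β) = a + b − a·b on (0.1168, 0.0162) = 0.1311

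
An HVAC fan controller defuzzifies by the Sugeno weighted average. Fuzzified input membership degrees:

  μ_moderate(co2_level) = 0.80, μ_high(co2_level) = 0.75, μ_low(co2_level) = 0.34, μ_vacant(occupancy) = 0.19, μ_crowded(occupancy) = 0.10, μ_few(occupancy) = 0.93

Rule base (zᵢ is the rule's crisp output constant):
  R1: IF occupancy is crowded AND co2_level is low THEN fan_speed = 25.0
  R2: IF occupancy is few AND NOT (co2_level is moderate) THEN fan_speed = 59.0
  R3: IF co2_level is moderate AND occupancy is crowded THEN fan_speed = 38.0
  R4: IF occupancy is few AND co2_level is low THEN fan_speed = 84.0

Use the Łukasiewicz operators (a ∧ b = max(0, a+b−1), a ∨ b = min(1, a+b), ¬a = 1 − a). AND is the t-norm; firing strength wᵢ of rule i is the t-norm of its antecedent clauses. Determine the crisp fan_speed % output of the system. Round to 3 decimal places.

75.875

R1 (z=25.0): crowded=0.10, low=0.34; AND[max(0, a+b−1)] → w = 0.00
R2 (z=59.0): few=0.93, ¬moderate=1−0.80=0.20; AND[max(0, a+b−1)] → w = 0.13
R3 (z=38.0): moderate=0.80, crowded=0.10; AND[max(0, a+b−1)] → w = 0.00
R4 (z=84.0): few=0.93, low=0.34; AND[max(0, a+b−1)] → w = 0.27
Weighted average = (0.00·25.0 + 0.13·59.0 + 0.00·38.0 + 0.27·84.0) / (0.00 + 0.13 + 0.00 + 0.27)
  = 30.3500 / 0.4000 = 75.875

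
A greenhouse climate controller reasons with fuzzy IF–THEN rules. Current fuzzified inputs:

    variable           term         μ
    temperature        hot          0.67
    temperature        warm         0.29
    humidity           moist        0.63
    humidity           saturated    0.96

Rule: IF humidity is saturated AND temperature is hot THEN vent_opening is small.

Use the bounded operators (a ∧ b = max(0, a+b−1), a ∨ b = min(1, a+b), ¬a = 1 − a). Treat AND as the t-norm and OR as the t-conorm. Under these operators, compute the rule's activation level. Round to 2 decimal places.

0.63

firing strength: saturated=0.96, hot=0.67; AND[max(0, a+b−1)] → w = 0.63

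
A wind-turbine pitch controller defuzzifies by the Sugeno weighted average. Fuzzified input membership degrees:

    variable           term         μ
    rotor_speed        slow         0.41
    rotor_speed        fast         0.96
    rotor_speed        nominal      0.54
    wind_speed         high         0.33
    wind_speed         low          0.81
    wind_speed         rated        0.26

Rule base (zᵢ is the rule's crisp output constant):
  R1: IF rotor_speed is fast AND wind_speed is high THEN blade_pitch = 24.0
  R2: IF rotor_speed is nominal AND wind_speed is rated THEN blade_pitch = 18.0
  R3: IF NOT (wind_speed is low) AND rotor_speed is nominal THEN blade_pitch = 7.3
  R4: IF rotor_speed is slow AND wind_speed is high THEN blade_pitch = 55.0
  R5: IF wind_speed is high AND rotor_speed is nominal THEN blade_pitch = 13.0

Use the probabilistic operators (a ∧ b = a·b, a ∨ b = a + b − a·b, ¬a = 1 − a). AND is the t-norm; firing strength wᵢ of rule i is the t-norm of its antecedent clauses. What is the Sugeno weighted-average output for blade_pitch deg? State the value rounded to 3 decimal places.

23.632

R1 (z=24.0): fast=0.96, high=0.33; AND[a·b] → w = 0.3168
R2 (z=18.0): nominal=0.54, rated=0.26; AND[a·b] → w = 0.1404
R3 (z=7.3): ¬low=1−0.81=0.19, nominal=0.54; AND[a·b] → w = 0.1026
R4 (z=55.0): slow=0.41, high=0.33; AND[a·b] → w = 0.1353
R5 (z=13.0): high=0.33, nominal=0.54; AND[a·b] → w = 0.1782
Weighted average = (0.3168·24.0 + 0.1404·18.0 + 0.1026·7.3 + 0.1353·55.0 + 0.1782·13.0) / (0.3168 + 0.1404 + 0.1026 + 0.1353 + 0.1782)
  = 20.6375 / 0.8733 = 23.632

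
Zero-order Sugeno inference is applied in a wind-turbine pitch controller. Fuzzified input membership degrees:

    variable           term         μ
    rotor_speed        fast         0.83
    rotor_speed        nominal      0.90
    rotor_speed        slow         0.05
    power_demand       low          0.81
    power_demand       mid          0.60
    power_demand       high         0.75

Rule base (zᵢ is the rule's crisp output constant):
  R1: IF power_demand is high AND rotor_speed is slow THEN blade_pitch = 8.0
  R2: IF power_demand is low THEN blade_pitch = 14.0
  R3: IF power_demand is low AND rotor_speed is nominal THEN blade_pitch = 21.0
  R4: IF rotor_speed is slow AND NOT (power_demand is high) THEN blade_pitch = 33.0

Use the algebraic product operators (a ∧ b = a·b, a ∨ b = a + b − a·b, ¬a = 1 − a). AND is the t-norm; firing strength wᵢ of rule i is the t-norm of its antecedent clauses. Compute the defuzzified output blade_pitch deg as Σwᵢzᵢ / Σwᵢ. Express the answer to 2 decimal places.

R1 (z=8.0): high=0.75, slow=0.05; AND[a·b] → w = 0.0375
R2 (z=14.0): low=0.81 → w = 0.8100
R3 (z=21.0): low=0.81, nominal=0.90; AND[a·b] → w = 0.7290
R4 (z=33.0): slow=0.05, ¬high=1−0.75=0.25; AND[a·b] → w = 0.0125
Weighted average = (0.0375·8.0 + 0.8100·14.0 + 0.7290·21.0 + 0.0125·33.0) / (0.0375 + 0.8100 + 0.7290 + 0.0125)
  = 27.3615 / 1.5890 = 17.22

17.22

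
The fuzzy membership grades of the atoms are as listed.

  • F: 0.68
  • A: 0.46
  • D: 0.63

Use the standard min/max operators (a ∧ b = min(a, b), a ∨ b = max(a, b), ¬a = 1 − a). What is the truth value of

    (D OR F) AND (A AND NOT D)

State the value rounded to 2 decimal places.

D OR F = max(a, b) on (0.63, 0.68) = 0.68
NOT D = 1 − 0.63 = 0.37
A AND NOT D = min(a, b) on (0.46, 0.37) = 0.37
(D OR F) AND (A AND NOT D) = min(a, b) on (0.68, 0.37) = 0.37

0.37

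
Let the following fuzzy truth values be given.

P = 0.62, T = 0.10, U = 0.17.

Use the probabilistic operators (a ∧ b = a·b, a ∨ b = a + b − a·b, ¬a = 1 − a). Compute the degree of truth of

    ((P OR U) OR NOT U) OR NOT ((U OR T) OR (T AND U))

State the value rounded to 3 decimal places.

0.986

P OR U = a + b − a·b on (0.6200, 0.1700) = 0.6846
NOT U = 1 − 0.1700 = 0.8300
(P OR U) OR NOT U = a + b − a·b on (0.6846, 0.8300) = 0.9464
U OR T = a + b − a·b on (0.1700, 0.1000) = 0.2530
T AND U = a·b on (0.1000, 0.1700) = 0.0170
(U OR T) OR (T AND U) = a + b − a·b on (0.2530, 0.0170) = 0.2657
NOT ((U OR T) OR (T AND U)) = 1 − 0.2657 = 0.7343
((P OR U) OR NOT U) OR NOT ((U OR T) OR (T AND U)) = a + b − a·b on (0.9464, 0.7343) = 0.9858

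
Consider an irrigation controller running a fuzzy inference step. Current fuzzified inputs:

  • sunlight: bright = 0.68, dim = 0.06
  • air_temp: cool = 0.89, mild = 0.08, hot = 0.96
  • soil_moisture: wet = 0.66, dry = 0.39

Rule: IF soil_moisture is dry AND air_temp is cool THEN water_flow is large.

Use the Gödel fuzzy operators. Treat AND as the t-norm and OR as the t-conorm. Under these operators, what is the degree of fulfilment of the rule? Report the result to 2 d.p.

0.39

firing strength: dry=0.39, cool=0.89; AND[min(a, b)] → w = 0.39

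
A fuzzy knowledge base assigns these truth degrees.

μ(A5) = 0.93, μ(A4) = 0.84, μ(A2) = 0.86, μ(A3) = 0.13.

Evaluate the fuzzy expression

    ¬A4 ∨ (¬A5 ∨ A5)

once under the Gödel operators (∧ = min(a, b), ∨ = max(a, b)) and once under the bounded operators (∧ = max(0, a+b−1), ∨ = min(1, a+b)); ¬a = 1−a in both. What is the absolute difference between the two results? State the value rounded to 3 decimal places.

0.070

Under Gödel:
  ¬A4 = 1 − 0.84 = 0.16
  ¬A5 = 1 − 0.93 = 0.07
  ¬A5 ∨ A5 = max(a, b) on (0.07, 0.93) = 0.93
  ¬A4 ∨ (¬A5 ∨ A5) = max(a, b) on (0.16, 0.93) = 0.93
  → value = 0.9300
Under bounded:
  ¬A4 = 1 − 0.84 = 0.16
  ¬A5 = 1 − 0.93 = 0.07
  ¬A5 ∨ A5 = min(1, a+b) on (0.07, 0.93) = 1.00
  ¬A4 ∨ (¬A5 ∨ A5) = min(1, a+b) on (0.16, 1.00) = 1.00
  → value = 1.0000
|0.9300 − 1.0000| = 0.070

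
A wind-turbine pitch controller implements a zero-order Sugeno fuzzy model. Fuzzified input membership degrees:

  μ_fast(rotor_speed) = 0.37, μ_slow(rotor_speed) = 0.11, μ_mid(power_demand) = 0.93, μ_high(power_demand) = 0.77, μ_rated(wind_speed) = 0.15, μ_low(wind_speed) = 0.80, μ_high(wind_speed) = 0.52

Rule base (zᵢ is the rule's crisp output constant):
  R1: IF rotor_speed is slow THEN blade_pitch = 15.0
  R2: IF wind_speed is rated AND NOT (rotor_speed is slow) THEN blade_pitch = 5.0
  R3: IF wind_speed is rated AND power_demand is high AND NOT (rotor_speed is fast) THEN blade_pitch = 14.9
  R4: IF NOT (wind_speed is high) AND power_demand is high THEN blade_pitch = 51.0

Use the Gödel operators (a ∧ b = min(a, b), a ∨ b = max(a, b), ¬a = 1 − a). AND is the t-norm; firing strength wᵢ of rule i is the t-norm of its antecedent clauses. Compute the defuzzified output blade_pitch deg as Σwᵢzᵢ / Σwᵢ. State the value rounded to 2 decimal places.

32.71

R1 (z=15.0): slow=0.11 → w = 0.11
R2 (z=5.0): rated=0.15, ¬slow=1−0.11=0.89; AND[min(a, b)] → w = 0.15
R3 (z=14.9): rated=0.15, high=0.77, ¬fast=1−0.37=0.63; AND[min(a, b)] → w = 0.15
R4 (z=51.0): ¬high=1−0.52=0.48, high=0.77; AND[min(a, b)] → w = 0.48
Weighted average = (0.11·15.0 + 0.15·5.0 + 0.15·14.9 + 0.48·51.0) / (0.11 + 0.15 + 0.15 + 0.48)
  = 29.1150 / 0.8900 = 32.71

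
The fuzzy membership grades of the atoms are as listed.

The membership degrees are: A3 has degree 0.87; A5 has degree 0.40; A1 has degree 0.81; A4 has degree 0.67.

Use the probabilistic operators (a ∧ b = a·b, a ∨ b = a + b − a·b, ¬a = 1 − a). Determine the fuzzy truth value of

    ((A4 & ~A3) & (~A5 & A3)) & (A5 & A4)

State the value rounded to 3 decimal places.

~A3 = 1 − 0.8700 = 0.1300
A4 & ~A3 = a·b on (0.6700, 0.1300) = 0.0871
~A5 = 1 − 0.4000 = 0.6000
~A5 & A3 = a·b on (0.6000, 0.8700) = 0.5220
(A4 & ~A3) & (~A5 & A3) = a·b on (0.0871, 0.5220) = 0.0455
A5 & A4 = a·b on (0.4000, 0.6700) = 0.2680
((A4 & ~A3) & (~A5 & A3)) & (A5 & A4) = a·b on (0.0455, 0.2680) = 0.0122

0.012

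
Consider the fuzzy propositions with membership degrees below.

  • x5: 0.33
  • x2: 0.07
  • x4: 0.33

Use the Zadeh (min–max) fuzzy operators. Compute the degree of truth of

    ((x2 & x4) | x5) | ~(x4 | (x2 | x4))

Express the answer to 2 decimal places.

x2 & x4 = min(a, b) on (0.07, 0.33) = 0.07
(x2 & x4) | x5 = max(a, b) on (0.07, 0.33) = 0.33
x2 | x4 = max(a, b) on (0.07, 0.33) = 0.33
x4 | (x2 | x4) = max(a, b) on (0.33, 0.33) = 0.33
~(x4 | (x2 | x4)) = 1 − 0.33 = 0.67
((x2 & x4) | x5) | ~(x4 | (x2 | x4)) = max(a, b) on (0.33, 0.67) = 0.67

0.67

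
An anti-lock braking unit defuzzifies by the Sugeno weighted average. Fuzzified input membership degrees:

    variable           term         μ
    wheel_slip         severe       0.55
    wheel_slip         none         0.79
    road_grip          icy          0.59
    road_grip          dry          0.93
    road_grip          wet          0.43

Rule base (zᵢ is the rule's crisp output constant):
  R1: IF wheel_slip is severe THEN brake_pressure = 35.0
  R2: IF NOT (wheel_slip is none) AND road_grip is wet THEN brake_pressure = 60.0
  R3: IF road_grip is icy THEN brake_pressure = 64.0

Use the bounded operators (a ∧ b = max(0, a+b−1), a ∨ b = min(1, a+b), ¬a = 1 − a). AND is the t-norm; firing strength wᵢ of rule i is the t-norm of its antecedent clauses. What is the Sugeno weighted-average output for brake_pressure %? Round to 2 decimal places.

50.01

R1 (z=35.0): severe=0.55 → w = 0.55
R2 (z=60.0): ¬none=1−0.79=0.21, wet=0.43; AND[max(0, a+b−1)] → w = 0.00
R3 (z=64.0): icy=0.59 → w = 0.59
Weighted average = (0.55·35.0 + 0.00·60.0 + 0.59·64.0) / (0.55 + 0.00 + 0.59)
  = 57.0100 / 1.1400 = 50.01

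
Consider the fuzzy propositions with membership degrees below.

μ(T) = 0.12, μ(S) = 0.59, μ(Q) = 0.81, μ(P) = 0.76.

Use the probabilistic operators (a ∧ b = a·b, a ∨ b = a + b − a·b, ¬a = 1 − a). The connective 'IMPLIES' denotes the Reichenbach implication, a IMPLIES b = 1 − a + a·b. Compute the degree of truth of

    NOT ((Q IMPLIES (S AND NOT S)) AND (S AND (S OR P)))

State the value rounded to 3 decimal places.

0.795

NOT S = 1 − 0.5900 = 0.4100
S AND NOT S = a·b on (0.5900, 0.4100) = 0.2419
Q IMPLIES (S AND NOT S)  [Reichenbach: 1 − a + a·b] with a=0.8100, b=0.2419 → 0.3859
S OR P = a + b − a·b on (0.5900, 0.7600) = 0.9016
S AND (S OR P) = a·b on (0.5900, 0.9016) = 0.5319
(Q IMPLIES (S AND NOT S)) AND (S AND (S OR P)) = a·b on (0.3859, 0.5319) = 0.2053
NOT ((Q IMPLIES (S AND NOT S)) AND (S AND (S OR P))) = 1 − 0.2053 = 0.7947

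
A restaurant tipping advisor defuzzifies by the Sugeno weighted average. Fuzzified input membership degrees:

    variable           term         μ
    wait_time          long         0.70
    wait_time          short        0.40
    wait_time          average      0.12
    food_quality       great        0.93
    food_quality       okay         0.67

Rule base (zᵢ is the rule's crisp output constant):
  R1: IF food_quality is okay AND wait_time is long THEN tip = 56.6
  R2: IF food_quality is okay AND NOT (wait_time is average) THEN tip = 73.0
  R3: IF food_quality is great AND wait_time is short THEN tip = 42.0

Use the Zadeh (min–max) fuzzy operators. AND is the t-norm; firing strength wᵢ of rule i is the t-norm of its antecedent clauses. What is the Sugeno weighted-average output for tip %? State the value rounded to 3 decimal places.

59.559

R1 (z=56.6): okay=0.67, long=0.70; AND[min(a, b)] → w = 0.67
R2 (z=73.0): okay=0.67, ¬average=1−0.12=0.88; AND[min(a, b)] → w = 0.67
R3 (z=42.0): great=0.93, short=0.40; AND[min(a, b)] → w = 0.40
Weighted average = (0.67·56.6 + 0.67·73.0 + 0.40·42.0) / (0.67 + 0.67 + 0.40)
  = 103.6320 / 1.7400 = 59.559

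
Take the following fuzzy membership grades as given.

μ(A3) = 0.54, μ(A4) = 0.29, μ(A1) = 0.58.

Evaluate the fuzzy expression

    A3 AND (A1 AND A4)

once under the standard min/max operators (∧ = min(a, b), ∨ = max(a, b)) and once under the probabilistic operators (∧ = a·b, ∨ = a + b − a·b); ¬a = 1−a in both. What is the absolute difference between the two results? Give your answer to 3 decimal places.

Under standard min/max:
  A1 AND A4 = min(a, b) on (0.58, 0.29) = 0.29
  A3 AND (A1 AND A4) = min(a, b) on (0.54, 0.29) = 0.29
  → value = 0.2900
Under probabilistic:
  A1 AND A4 = a·b on (0.5800, 0.2900) = 0.1682
  A3 AND (A1 AND A4) = a·b on (0.5400, 0.1682) = 0.0908
  → value = 0.0908
|0.2900 − 0.0908| = 0.199

0.199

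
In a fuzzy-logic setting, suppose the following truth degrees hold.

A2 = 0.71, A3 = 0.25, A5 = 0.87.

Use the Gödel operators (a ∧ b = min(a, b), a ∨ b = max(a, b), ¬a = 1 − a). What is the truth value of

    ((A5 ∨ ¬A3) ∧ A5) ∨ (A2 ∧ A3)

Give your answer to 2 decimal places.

¬A3 = 1 − 0.25 = 0.75
A5 ∨ ¬A3 = max(a, b) on (0.87, 0.75) = 0.87
(A5 ∨ ¬A3) ∧ A5 = min(a, b) on (0.87, 0.87) = 0.87
A2 ∧ A3 = min(a, b) on (0.71, 0.25) = 0.25
((A5 ∨ ¬A3) ∧ A5) ∨ (A2 ∧ A3) = max(a, b) on (0.87, 0.25) = 0.87

0.87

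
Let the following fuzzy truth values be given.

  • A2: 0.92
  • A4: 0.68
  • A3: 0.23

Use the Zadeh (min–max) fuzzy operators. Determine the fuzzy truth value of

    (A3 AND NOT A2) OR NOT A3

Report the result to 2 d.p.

0.77

NOT A2 = 1 − 0.92 = 0.08
A3 AND NOT A2 = min(a, b) on (0.23, 0.08) = 0.08
NOT A3 = 1 − 0.23 = 0.77
(A3 AND NOT A2) OR NOT A3 = max(a, b) on (0.08, 0.77) = 0.77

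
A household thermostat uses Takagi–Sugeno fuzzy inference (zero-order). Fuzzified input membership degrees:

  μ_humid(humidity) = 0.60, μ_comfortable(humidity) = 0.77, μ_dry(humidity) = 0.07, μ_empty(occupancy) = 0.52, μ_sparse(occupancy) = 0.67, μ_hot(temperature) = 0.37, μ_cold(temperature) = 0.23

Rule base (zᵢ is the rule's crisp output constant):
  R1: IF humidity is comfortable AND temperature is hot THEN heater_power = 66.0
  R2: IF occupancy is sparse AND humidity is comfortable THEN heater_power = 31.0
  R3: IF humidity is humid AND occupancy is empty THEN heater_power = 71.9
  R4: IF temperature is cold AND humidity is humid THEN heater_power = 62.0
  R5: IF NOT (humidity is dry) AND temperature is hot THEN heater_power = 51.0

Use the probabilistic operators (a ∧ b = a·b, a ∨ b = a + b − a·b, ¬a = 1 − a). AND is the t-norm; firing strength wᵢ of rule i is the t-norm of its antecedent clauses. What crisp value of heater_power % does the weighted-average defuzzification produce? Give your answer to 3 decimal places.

R1 (z=66.0): comfortable=0.77, hot=0.37; AND[a·b] → w = 0.2849
R2 (z=31.0): sparse=0.67, comfortable=0.77; AND[a·b] → w = 0.5159
R3 (z=71.9): humid=0.60, empty=0.52; AND[a·b] → w = 0.3120
R4 (z=62.0): cold=0.23, humid=0.60; AND[a·b] → w = 0.1380
R5 (z=51.0): ¬dry=1−0.07=0.93, hot=0.37; AND[a·b] → w = 0.3441
Weighted average = (0.2849·66.0 + 0.5159·31.0 + 0.3120·71.9 + 0.1380·62.0 + 0.3441·51.0) / (0.2849 + 0.5159 + 0.3120 + 0.1380 + 0.3441)
  = 83.3342 / 1.5949 = 52.250

52.250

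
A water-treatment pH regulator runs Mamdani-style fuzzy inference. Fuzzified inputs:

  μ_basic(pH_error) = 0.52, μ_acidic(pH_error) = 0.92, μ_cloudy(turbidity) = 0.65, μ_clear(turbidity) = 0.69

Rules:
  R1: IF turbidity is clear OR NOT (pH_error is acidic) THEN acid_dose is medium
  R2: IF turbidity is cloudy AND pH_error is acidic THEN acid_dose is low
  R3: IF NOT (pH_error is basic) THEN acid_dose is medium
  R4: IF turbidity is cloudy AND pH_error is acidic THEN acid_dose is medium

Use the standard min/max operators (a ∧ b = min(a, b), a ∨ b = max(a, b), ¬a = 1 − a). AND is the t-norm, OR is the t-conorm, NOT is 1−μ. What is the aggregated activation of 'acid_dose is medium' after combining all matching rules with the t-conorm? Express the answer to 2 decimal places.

0.69

R1: clear=0.69, ¬acidic=1−0.92=0.08; OR[max(a, b)] → w = 0.69
R2: cloudy=0.65, acidic=0.92; AND[min(a, b)] → w = 0.65
R3: ¬basic=1−0.52=0.48 → w = 0.48
R4: cloudy=0.65, acidic=0.92; AND[min(a, b)] → w = 0.65
Rules with consequent 'medium': {R1, R3, R4} → strengths 0.69, 0.48, 0.65
Aggregate via t-conorm [max(a, b)]: 0.69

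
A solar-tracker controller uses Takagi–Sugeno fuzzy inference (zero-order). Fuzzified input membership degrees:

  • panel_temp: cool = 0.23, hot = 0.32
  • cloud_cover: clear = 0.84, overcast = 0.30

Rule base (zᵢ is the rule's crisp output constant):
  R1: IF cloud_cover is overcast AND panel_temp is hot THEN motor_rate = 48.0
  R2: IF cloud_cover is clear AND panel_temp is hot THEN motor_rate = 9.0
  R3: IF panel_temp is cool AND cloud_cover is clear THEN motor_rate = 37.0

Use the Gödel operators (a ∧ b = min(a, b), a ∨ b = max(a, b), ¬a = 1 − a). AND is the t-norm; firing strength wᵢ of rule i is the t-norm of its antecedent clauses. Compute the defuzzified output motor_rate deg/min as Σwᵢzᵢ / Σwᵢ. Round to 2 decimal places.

30.34

R1 (z=48.0): overcast=0.30, hot=0.32; AND[min(a, b)] → w = 0.30
R2 (z=9.0): clear=0.84, hot=0.32; AND[min(a, b)] → w = 0.32
R3 (z=37.0): cool=0.23, clear=0.84; AND[min(a, b)] → w = 0.23
Weighted average = (0.30·48.0 + 0.32·9.0 + 0.23·37.0) / (0.30 + 0.32 + 0.23)
  = 25.7900 / 0.8500 = 30.34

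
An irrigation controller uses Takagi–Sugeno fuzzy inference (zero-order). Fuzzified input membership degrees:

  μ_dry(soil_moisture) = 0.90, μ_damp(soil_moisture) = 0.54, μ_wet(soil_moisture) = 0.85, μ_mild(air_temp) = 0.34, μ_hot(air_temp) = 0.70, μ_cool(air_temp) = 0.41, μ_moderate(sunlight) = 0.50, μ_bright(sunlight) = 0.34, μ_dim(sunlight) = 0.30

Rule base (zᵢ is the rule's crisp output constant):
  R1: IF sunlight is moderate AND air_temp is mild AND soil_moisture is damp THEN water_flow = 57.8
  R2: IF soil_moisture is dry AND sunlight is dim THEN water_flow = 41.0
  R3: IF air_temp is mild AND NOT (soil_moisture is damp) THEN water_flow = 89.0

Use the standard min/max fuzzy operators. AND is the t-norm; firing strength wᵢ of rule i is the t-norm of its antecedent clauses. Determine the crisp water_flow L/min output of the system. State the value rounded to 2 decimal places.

R1 (z=57.8): moderate=0.50, mild=0.34, damp=0.54; AND[min(a, b)] → w = 0.34
R2 (z=41.0): dry=0.90, dim=0.30; AND[min(a, b)] → w = 0.30
R3 (z=89.0): mild=0.34, ¬damp=1−0.54=0.46; AND[min(a, b)] → w = 0.34
Weighted average = (0.34·57.8 + 0.30·41.0 + 0.34·89.0) / (0.34 + 0.30 + 0.34)
  = 62.2120 / 0.9800 = 63.48

63.48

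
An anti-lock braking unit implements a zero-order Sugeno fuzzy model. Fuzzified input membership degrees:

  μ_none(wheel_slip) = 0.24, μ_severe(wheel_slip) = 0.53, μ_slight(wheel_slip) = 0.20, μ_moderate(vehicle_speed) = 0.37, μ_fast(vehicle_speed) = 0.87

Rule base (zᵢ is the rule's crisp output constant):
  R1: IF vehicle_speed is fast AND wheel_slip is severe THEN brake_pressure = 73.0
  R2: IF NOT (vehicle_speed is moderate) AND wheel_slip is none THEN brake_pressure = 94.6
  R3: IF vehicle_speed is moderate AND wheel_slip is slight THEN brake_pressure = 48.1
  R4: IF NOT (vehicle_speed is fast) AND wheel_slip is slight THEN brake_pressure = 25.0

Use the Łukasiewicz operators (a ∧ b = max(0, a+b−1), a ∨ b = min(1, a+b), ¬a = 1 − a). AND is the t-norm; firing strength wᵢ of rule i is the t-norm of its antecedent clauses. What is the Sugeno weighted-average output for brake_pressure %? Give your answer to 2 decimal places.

73.00

R1 (z=73.0): fast=0.87, severe=0.53; AND[max(0, a+b−1)] → w = 0.40
R2 (z=94.6): ¬moderate=1−0.37=0.63, none=0.24; AND[max(0, a+b−1)] → w = 0.00
R3 (z=48.1): moderate=0.37, slight=0.20; AND[max(0, a+b−1)] → w = 0.00
R4 (z=25.0): ¬fast=1−0.87=0.13, slight=0.20; AND[max(0, a+b−1)] → w = 0.00
Weighted average = (0.40·73.0 + 0.00·94.6 + 0.00·48.1 + 0.00·25.0) / (0.40 + 0.00 + 0.00 + 0.00)
  = 29.2000 / 0.4000 = 73.00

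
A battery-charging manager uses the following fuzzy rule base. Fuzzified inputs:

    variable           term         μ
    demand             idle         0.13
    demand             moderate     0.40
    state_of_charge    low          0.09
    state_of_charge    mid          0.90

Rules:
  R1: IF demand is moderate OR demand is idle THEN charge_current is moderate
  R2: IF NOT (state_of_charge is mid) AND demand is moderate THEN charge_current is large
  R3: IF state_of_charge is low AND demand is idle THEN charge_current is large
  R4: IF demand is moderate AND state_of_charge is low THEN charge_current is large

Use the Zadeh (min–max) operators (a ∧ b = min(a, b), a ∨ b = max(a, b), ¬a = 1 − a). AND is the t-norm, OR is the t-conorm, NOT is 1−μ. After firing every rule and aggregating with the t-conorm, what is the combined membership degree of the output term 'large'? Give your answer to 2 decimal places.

0.10

R1: moderate=0.40, idle=0.13; OR[max(a, b)] → w = 0.40
R2: ¬mid=1−0.90=0.10, moderate=0.40; AND[min(a, b)] → w = 0.10
R3: low=0.09, idle=0.13; AND[min(a, b)] → w = 0.09
R4: moderate=0.40, low=0.09; AND[min(a, b)] → w = 0.09
Rules with consequent 'large': {R2, R3, R4} → strengths 0.10, 0.09, 0.09
Aggregate via t-conorm [max(a, b)]: 0.10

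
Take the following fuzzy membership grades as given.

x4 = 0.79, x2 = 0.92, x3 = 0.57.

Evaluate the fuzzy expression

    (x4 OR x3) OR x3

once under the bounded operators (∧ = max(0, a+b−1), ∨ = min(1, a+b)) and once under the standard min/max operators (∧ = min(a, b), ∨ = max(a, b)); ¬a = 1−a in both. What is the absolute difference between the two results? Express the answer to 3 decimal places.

Under bounded:
  x4 OR x3 = min(1, a+b) on (0.79, 0.57) = 1.00
  (x4 OR x3) OR x3 = min(1, a+b) on (1.00, 0.57) = 1.00
  → value = 1.0000
Under standard min/max:
  x4 OR x3 = max(a, b) on (0.79, 0.57) = 0.79
  (x4 OR x3) OR x3 = max(a, b) on (0.79, 0.57) = 0.79
  → value = 0.7900
|1.0000 − 0.7900| = 0.210

0.210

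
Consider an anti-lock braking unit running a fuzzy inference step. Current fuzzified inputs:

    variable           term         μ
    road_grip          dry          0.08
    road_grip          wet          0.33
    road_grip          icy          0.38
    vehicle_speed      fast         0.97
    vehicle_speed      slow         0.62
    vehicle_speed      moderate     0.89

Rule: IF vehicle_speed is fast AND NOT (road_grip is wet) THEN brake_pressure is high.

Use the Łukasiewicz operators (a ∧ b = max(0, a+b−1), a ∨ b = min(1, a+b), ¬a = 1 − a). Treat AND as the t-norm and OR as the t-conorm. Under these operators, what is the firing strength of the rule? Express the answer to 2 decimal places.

firing strength: fast=0.97, ¬wet=1−0.33=0.67; AND[max(0, a+b−1)] → w = 0.64

0.64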